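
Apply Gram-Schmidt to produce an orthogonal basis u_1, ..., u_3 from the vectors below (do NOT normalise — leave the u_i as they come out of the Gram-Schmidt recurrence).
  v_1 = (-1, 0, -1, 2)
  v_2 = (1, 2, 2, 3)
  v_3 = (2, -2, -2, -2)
Orthogonal basis:
  u_1 = (-1, 0, -1, 2)
  u_2 = (3/2, 2, 5/2, 2)
  u_3 = (74/33, -26/33, -38/33, 6/11)

Apply the Gram-Schmidt recurrence
  u_1 = v_1
  u_i = v_i − Σ_{j<i} ((v_i · u_j) / (u_j · u_j)) · u_j.

Step by step this gives:
  u_1 = (-1, 0, -1, 2)
  u_2 = (3/2, 2, 5/2, 2)
  u_3 = (74/33, -26/33, -38/33, 6/11)

Orthogonality check:
  u_2 · u_1 = 0 (should be 0)
  u_3 · u_1 = 0 (should be 0)
  u_3 · u_2 = 0 (should be 0)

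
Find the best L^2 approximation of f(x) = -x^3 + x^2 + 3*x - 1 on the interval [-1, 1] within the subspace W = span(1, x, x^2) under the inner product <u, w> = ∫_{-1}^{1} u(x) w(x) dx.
g(x) = x^2 + 12*x/5 - 1

The best approximation g ∈ W is the orthogonal projection of f onto W. Writing g = a_0 + a_1 x + a_2 x^2, the coefficients solve the normal equations G · a = b where
  G_{ij} = <φ_i, φ_j> and b_i = <f, φ_i>, with φ_0 = 1, φ_1 = x, φ_2 = x^2.
G =
  [2, 0, 2/3]
  [0, 2/3, 0]
  [2/3, 0, 2/5],
b = (-4/3, 8/5, -4/15).
Solving gives a_0 = -1, a_1 = 12/5, a_2 = 1, so
  g(x) = x^2 + 12*x/5 - 1.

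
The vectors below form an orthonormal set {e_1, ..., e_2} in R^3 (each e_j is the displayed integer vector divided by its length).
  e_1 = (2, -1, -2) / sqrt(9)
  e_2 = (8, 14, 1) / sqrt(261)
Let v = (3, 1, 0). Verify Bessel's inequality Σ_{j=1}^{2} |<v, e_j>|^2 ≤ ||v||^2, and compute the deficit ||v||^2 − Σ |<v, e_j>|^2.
Σ |<v, e_j>|^2 = 241/29; ||v||^2 = 10; deficit = 49/29

Write each e_j = u_j / sqrt(<u_j, u_j>) where u_j is the displayed integer vector. Then <v, e_j> = <v, u_j> / sqrt(<u_j, u_j>), so |<v, e_j>|^2 = <v, u_j>^2 / <u_j, u_j>.
Coefficients: <v, e_1> = 5/sqrt(9), <v, e_2> = 38/sqrt(261).
Square and sum: Σ |<v, e_j>|^2 = 241/29.
Compute ||v||^2 = v·v = 10.
Deficit = 10 − 241/29 = 49/29 ≥ 0, confirming Bessel's inequality. (The deficit equals ||v − Σ <v,e_j> e_j||^2, the squared distance from v to span{e_j}.)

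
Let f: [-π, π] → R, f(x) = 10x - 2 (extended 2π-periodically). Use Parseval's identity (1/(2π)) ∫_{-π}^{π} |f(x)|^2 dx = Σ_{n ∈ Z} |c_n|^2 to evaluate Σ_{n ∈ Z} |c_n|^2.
Σ |c_n|^2 = 100π^2/3 + 4

Expand and integrate term by term over [-π, π]:
  ∫ (10x)^2 dx = 100·(2π^3/3); ∫ 2·10·(-2)·x dx = 0 (odd integrand); ∫ (-2)^2 dx = 4·2π.
So (1/(2π)) ∫_{-π}^{π} (10x - 2)^2 dx = 100π^2/3 + 4 = 100π^2/3 + 4.
Parseval ⇒ Σ |c_n|^2 = 100π^2/3 + 4.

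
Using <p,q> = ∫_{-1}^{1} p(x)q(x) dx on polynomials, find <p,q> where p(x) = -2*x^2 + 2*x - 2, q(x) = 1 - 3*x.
<p,q> = -28/3

Expand the product: p(x)·q(x) = 6*x^3 - 8*x^2 + 8*x - 2.
∫_{-1}^{1} of each monomial x^k gives [2/(k+1) if k even, 0 if k odd]. Integrating term-by-term (or equivalently evaluating the antiderivative F(x) = 3*x^4/2 - 8*x^3/3 + 4*x^2 - 2*x at the endpoints):
  F(1) − F(−1) = 5/6 − (61/6) = -28/3.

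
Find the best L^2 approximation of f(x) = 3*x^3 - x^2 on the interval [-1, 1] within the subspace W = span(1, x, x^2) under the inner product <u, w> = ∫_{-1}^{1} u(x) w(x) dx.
g(x) = -x^2 + 9*x/5

The best approximation g ∈ W is the orthogonal projection of f onto W. Writing g = a_0 + a_1 x + a_2 x^2, the coefficients solve the normal equations G · a = b where
  G_{ij} = <φ_i, φ_j> and b_i = <f, φ_i>, with φ_0 = 1, φ_1 = x, φ_2 = x^2.
G =
  [2, 0, 2/3]
  [0, 2/3, 0]
  [2/3, 0, 2/5],
b = (-2/3, 6/5, -2/5).
Solving gives a_0 = 0, a_1 = 9/5, a_2 = -1, so
  g(x) = -x^2 + 9*x/5.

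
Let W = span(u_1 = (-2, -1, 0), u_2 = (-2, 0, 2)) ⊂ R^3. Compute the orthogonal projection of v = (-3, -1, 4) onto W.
proj_W(v) = (-7/2, 0, 7/2)

Set up U = [u_1 | ... | u_2] ∈ R^(3×2). The projector onto W = col(U) is P = U (U^T U)^(-1) U^T.
Compute U^T U =
  [5, 4]
  [4, 8],
and U^T v = (7, 14).
Solve U^T U · c = U^T v for the coefficients: c = (0, 7/4). The projection is proj_W(v) = U c.
Check: (v - proj_W(v)) · u_1 = 0  (should be 0).
Check: (v - proj_W(v)) · u_2 = 0  (should be 0).
Result: proj_W(v) = (-7/2, 0, 7/2).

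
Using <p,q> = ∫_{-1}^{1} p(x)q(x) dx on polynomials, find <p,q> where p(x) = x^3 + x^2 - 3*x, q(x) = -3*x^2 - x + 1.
<p,q> = 16/15

Expand the product: p(x)·q(x) = -3*x^5 - 4*x^4 + 9*x^3 + 4*x^2 - 3*x.
∫_{-1}^{1} of each monomial x^k gives [2/(k+1) if k even, 0 if k odd]. Integrating term-by-term (or equivalently evaluating the antiderivative F(x) = -x^6/2 - 4*x^5/5 + 9*x^4/4 + 4*x^3/3 - 3*x^2/2 at the endpoints):
  F(1) − F(−1) = 47/60 − (-17/60) = 16/15.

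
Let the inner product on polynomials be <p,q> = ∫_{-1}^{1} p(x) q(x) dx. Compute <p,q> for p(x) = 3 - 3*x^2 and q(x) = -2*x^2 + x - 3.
<p,q> = -68/5

Expand the product: p(x)·q(x) = 6*x^4 - 3*x^3 + 3*x^2 + 3*x - 9.
∫_{-1}^{1} of each monomial x^k gives [2/(k+1) if k even, 0 if k odd]. Integrating term-by-term (or equivalently evaluating the antiderivative F(x) = 6*x^5/5 - 3*x^4/4 + x^3 + 3*x^2/2 - 9*x at the endpoints):
  F(1) − F(−1) = -121/20 − (151/20) = -68/5.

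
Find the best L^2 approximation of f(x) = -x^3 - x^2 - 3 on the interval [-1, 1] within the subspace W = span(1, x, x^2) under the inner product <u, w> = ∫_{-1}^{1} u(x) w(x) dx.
g(x) = -x^2 - 3*x/5 - 3

The best approximation g ∈ W is the orthogonal projection of f onto W. Writing g = a_0 + a_1 x + a_2 x^2, the coefficients solve the normal equations G · a = b where
  G_{ij} = <φ_i, φ_j> and b_i = <f, φ_i>, with φ_0 = 1, φ_1 = x, φ_2 = x^2.
G =
  [2, 0, 2/3]
  [0, 2/3, 0]
  [2/3, 0, 2/5],
b = (-20/3, -2/5, -12/5).
Solving gives a_0 = -3, a_1 = -3/5, a_2 = -1, so
  g(x) = -x^2 - 3*x/5 - 3.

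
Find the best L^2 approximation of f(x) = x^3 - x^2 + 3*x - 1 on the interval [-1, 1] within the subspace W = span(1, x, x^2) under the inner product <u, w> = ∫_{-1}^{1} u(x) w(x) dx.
g(x) = -x^2 + 18*x/5 - 1

The best approximation g ∈ W is the orthogonal projection of f onto W. Writing g = a_0 + a_1 x + a_2 x^2, the coefficients solve the normal equations G · a = b where
  G_{ij} = <φ_i, φ_j> and b_i = <f, φ_i>, with φ_0 = 1, φ_1 = x, φ_2 = x^2.
G =
  [2, 0, 2/3]
  [0, 2/3, 0]
  [2/3, 0, 2/5],
b = (-8/3, 12/5, -16/15).
Solving gives a_0 = -1, a_1 = 18/5, a_2 = -1, so
  g(x) = -x^2 + 18*x/5 - 1.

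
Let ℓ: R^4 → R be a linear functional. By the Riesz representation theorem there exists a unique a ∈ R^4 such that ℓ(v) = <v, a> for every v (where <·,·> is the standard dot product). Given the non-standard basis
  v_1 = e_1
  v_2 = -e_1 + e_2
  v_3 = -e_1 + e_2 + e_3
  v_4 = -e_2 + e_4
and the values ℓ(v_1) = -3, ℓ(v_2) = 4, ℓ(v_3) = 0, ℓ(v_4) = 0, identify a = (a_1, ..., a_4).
a = (-3, 1, -4, 1)

Write a = (a_1, ..., a_4) in the standard basis. For each basis vector v_i, ℓ(v_i) = <v_i, a> is a linear equation in the a_j's. Collect the n equations into a matrix system V a = ℓ, where row i of V is v_i (expressed in the standard basis). Since V is invertible (lower-triangular with 1s on the diagonal, up to permutation), solve by back-substitution:
  V =
[[1, 0, 0, 0],
 [-1, 1, 0, 0],
 [-1, 1, 1, 0],
 [0, -1, 0, 1]]
  V a = (-3, 4, 0, 0)
Solving gives a = (-3, 1, -4, 1).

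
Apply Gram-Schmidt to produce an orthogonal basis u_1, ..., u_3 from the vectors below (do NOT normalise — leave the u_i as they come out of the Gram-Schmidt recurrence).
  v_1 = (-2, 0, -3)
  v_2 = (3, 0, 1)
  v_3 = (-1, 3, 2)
Orthogonal basis:
  u_1 = (-2, 0, -3)
  u_2 = (21/13, 0, -14/13)
  u_3 = (0, 3, 0)

Apply the Gram-Schmidt recurrence
  u_1 = v_1
  u_i = v_i − Σ_{j<i} ((v_i · u_j) / (u_j · u_j)) · u_j.

Step by step this gives:
  u_1 = (-2, 0, -3)
  u_2 = (21/13, 0, -14/13)
  u_3 = (0, 3, 0)

Orthogonality check:
  u_2 · u_1 = 0 (should be 0)
  u_3 · u_1 = 0 (should be 0)
  u_3 · u_2 = 0 (should be 0)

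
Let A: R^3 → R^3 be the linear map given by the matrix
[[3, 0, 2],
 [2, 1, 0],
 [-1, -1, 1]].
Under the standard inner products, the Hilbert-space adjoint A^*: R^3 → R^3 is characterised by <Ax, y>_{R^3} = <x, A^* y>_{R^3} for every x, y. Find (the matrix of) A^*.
A^* = A^T =
[[3, 2, -1],
 [0, 1, -1],
 [2, 0, 1]]

For real matrices with standard dot products, the defining identity <Ax, y> = <x, A^* y> gives (Ax)^T y = x^T (A^*) y, i.e. x^T A^T y = x^T (A^*) y. Since this holds for all x, y, we must have A^* = A^T. Therefore
A^* =
[[3, 2, -1],
 [0, 1, -1],
 [2, 0, 1]].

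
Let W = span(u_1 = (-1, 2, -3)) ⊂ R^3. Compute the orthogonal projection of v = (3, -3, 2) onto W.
proj_W(v) = (15/14, -15/7, 45/14)

Set up U = [u_1 | ... | u_1] ∈ R^(3×1). The projector onto W = col(U) is P = U (U^T U)^(-1) U^T.
Compute U^T U =
  [14],
and U^T v = (-15).
Solve U^T U · c = U^T v for the coefficients: c = (-15/14). The projection is proj_W(v) = U c.
Check: (v - proj_W(v)) · u_1 = 0  (should be 0).
Result: proj_W(v) = (15/14, -15/7, 45/14).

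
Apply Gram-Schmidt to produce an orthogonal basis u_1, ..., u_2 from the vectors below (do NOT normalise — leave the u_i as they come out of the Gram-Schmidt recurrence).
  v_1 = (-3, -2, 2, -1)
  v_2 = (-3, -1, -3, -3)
Orthogonal basis:
  u_1 = (-3, -2, 2, -1)
  u_2 = (-5/3, -1/9, -35/9, -23/9)

Apply the Gram-Schmidt recurrence
  u_1 = v_1
  u_i = v_i − Σ_{j<i} ((v_i · u_j) / (u_j · u_j)) · u_j.

Step by step this gives:
  u_1 = (-3, -2, 2, -1)
  u_2 = (-5/3, -1/9, -35/9, -23/9)

Orthogonality check:
  u_2 · u_1 = 0 (should be 0)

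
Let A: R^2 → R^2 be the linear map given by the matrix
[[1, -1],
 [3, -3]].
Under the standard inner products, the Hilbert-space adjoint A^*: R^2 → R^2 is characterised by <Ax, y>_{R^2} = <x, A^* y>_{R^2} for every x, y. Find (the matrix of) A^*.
A^* = A^T =
[[1, 3],
 [-1, -3]]

For real matrices with standard dot products, the defining identity <Ax, y> = <x, A^* y> gives (Ax)^T y = x^T (A^*) y, i.e. x^T A^T y = x^T (A^*) y. Since this holds for all x, y, we must have A^* = A^T. Therefore
A^* =
[[1, 3],
 [-1, -3]].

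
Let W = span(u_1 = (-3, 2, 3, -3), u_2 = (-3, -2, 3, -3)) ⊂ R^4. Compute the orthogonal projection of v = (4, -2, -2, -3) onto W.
proj_W(v) = (1, -2, -1, 1)

Set up U = [u_1 | ... | u_2] ∈ R^(4×2). The projector onto W = col(U) is P = U (U^T U)^(-1) U^T.
Compute U^T U =
  [31, 23]
  [23, 31],
and U^T v = (-13, -5).
Solve U^T U · c = U^T v for the coefficients: c = (-2/3, 1/3). The projection is proj_W(v) = U c.
Check: (v - proj_W(v)) · u_1 = 0  (should be 0).
Check: (v - proj_W(v)) · u_2 = 0  (should be 0).
Result: proj_W(v) = (1, -2, -1, 1).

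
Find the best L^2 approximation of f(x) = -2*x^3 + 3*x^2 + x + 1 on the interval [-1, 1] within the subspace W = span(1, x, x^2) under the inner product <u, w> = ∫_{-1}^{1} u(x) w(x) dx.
g(x) = 3*x^2 - x/5 + 1

The best approximation g ∈ W is the orthogonal projection of f onto W. Writing g = a_0 + a_1 x + a_2 x^2, the coefficients solve the normal equations G · a = b where
  G_{ij} = <φ_i, φ_j> and b_i = <f, φ_i>, with φ_0 = 1, φ_1 = x, φ_2 = x^2.
G =
  [2, 0, 2/3]
  [0, 2/3, 0]
  [2/3, 0, 2/5],
b = (4, -2/15, 28/15).
Solving gives a_0 = 1, a_1 = -1/5, a_2 = 3, so
  g(x) = 3*x^2 - x/5 + 1.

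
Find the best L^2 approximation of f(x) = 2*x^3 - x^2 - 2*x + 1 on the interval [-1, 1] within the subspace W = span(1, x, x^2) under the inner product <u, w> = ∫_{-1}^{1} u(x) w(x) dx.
g(x) = -x^2 - 4*x/5 + 1

The best approximation g ∈ W is the orthogonal projection of f onto W. Writing g = a_0 + a_1 x + a_2 x^2, the coefficients solve the normal equations G · a = b where
  G_{ij} = <φ_i, φ_j> and b_i = <f, φ_i>, with φ_0 = 1, φ_1 = x, φ_2 = x^2.
G =
  [2, 0, 2/3]
  [0, 2/3, 0]
  [2/3, 0, 2/5],
b = (4/3, -8/15, 4/15).
Solving gives a_0 = 1, a_1 = -4/5, a_2 = -1, so
  g(x) = -x^2 - 4*x/5 + 1.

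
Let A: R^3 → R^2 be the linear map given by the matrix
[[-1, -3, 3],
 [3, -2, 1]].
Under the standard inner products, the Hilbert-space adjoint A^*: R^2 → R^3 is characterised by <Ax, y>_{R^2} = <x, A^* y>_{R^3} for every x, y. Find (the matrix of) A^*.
A^* = A^T =
[[-1, 3],
 [-3, -2],
 [3, 1]]

For real matrices with standard dot products, the defining identity <Ax, y> = <x, A^* y> gives (Ax)^T y = x^T (A^*) y, i.e. x^T A^T y = x^T (A^*) y. Since this holds for all x, y, we must have A^* = A^T. Therefore
A^* =
[[-1, 3],
 [-3, -2],
 [3, 1]].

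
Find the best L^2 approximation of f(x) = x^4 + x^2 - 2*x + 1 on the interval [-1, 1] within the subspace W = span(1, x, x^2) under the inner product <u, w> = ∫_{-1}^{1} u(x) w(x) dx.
g(x) = 13*x^2/7 - 2*x + 32/35

The best approximation g ∈ W is the orthogonal projection of f onto W. Writing g = a_0 + a_1 x + a_2 x^2, the coefficients solve the normal equations G · a = b where
  G_{ij} = <φ_i, φ_j> and b_i = <f, φ_i>, with φ_0 = 1, φ_1 = x, φ_2 = x^2.
G =
  [2, 0, 2/3]
  [0, 2/3, 0]
  [2/3, 0, 2/5],
b = (46/15, -4/3, 142/105).
Solving gives a_0 = 32/35, a_1 = -2, a_2 = 13/7, so
  g(x) = 13*x^2/7 - 2*x + 32/35.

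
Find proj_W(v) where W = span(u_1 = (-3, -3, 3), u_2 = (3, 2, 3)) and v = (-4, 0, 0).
proj_W(v) = (-74/31, -60/31, -10/31)

Set up U = [u_1 | ... | u_2] ∈ R^(3×2). The projector onto W = col(U) is P = U (U^T U)^(-1) U^T.
Compute U^T U =
  [27, -6]
  [-6, 22],
and U^T v = (12, -12).
Solve U^T U · c = U^T v for the coefficients: c = (32/93, -14/31). The projection is proj_W(v) = U c.
Check: (v - proj_W(v)) · u_1 = 0  (should be 0).
Check: (v - proj_W(v)) · u_2 = 0  (should be 0).
Result: proj_W(v) = (-74/31, -60/31, -10/31).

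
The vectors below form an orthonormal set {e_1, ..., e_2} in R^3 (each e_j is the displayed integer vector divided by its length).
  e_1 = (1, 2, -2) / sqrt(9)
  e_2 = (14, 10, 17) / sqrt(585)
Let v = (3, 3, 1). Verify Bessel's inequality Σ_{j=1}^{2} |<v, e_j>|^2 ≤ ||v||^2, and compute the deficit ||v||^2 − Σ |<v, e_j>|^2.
Σ |<v, e_j>|^2 = 1234/65; ||v||^2 = 19; deficit = 1/65

Write each e_j = u_j / sqrt(<u_j, u_j>) where u_j is the displayed integer vector. Then <v, e_j> = <v, u_j> / sqrt(<u_j, u_j>), so |<v, e_j>|^2 = <v, u_j>^2 / <u_j, u_j>.
Coefficients: <v, e_1> = 7/sqrt(9), <v, e_2> = 89/sqrt(585).
Square and sum: Σ |<v, e_j>|^2 = 1234/65.
Compute ||v||^2 = v·v = 19.
Deficit = 19 − 1234/65 = 1/65 ≥ 0, confirming Bessel's inequality. (The deficit equals ||v − Σ <v,e_j> e_j||^2, the squared distance from v to span{e_j}.)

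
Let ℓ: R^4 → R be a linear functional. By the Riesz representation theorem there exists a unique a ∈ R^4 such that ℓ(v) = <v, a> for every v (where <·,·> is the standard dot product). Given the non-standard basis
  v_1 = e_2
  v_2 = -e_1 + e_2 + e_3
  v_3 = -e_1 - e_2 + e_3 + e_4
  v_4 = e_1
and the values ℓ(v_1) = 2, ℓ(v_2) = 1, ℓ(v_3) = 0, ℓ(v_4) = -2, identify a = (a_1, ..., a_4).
a = (-2, 2, -3, 3)

Write a = (a_1, ..., a_4) in the standard basis. For each basis vector v_i, ℓ(v_i) = <v_i, a> is a linear equation in the a_j's. Collect the n equations into a matrix system V a = ℓ, where row i of V is v_i (expressed in the standard basis). Since V is invertible (lower-triangular with 1s on the diagonal, up to permutation), solve by back-substitution:
  V =
[[0, 1, 0, 0],
 [-1, 1, 1, 0],
 [-1, -1, 1, 1],
 [1, 0, 0, 0]]
  V a = (2, 1, 0, -2)
Solving gives a = (-2, 2, -3, 3).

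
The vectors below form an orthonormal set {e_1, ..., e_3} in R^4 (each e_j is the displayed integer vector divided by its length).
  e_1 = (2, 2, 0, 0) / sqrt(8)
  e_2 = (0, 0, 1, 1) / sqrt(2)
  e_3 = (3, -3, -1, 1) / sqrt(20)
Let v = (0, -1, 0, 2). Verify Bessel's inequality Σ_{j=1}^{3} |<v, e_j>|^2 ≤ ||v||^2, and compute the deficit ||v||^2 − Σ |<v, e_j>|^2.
Σ |<v, e_j>|^2 = 15/4; ||v||^2 = 5; deficit = 5/4

Write each e_j = u_j / sqrt(<u_j, u_j>) where u_j is the displayed integer vector. Then <v, e_j> = <v, u_j> / sqrt(<u_j, u_j>), so |<v, e_j>|^2 = <v, u_j>^2 / <u_j, u_j>.
Coefficients: <v, e_1> = -2/sqrt(8), <v, e_2> = 2/sqrt(2), <v, e_3> = 5/sqrt(20).
Square and sum: Σ |<v, e_j>|^2 = 15/4.
Compute ||v||^2 = v·v = 5.
Deficit = 5 − 15/4 = 5/4 ≥ 0, confirming Bessel's inequality. (The deficit equals ||v − Σ <v,e_j> e_j||^2, the squared distance from v to span{e_j}.)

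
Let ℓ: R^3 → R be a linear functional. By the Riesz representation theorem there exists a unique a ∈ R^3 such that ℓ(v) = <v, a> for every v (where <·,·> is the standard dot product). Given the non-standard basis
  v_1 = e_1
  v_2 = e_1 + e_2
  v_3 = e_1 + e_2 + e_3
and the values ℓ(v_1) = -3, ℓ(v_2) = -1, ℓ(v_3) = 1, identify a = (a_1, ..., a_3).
a = (-3, 2, 2)

Write a = (a_1, ..., a_3) in the standard basis. For each basis vector v_i, ℓ(v_i) = <v_i, a> is a linear equation in the a_j's. Collect the n equations into a matrix system V a = ℓ, where row i of V is v_i (expressed in the standard basis). Since V is invertible (lower-triangular with 1s on the diagonal, up to permutation), solve by back-substitution:
  V =
[[1, 0, 0],
 [1, 1, 0],
 [1, 1, 1]]
  V a = (-3, -1, 1)
Solving gives a = (-3, 2, 2).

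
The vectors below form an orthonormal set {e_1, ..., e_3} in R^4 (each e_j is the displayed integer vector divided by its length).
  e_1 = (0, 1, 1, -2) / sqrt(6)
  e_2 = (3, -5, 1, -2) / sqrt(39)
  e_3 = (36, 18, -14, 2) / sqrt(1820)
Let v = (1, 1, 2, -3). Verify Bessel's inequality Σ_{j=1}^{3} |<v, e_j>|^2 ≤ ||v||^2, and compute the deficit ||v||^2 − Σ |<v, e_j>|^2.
Σ |<v, e_j>|^2 = 205/14; ||v||^2 = 15; deficit = 5/14

Write each e_j = u_j / sqrt(<u_j, u_j>) where u_j is the displayed integer vector. Then <v, e_j> = <v, u_j> / sqrt(<u_j, u_j>), so |<v, e_j>|^2 = <v, u_j>^2 / <u_j, u_j>.
Coefficients: <v, e_1> = 9/sqrt(6), <v, e_2> = 6/sqrt(39), <v, e_3> = 20/sqrt(1820).
Square and sum: Σ |<v, e_j>|^2 = 205/14.
Compute ||v||^2 = v·v = 15.
Deficit = 15 − 205/14 = 5/14 ≥ 0, confirming Bessel's inequality. (The deficit equals ||v − Σ <v,e_j> e_j||^2, the squared distance from v to span{e_j}.)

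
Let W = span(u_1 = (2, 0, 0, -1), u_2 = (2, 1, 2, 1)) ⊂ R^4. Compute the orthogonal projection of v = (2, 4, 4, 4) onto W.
proj_W(v) = (80/41, 100/41, 200/41, 160/41)

Set up U = [u_1 | ... | u_2] ∈ R^(4×2). The projector onto W = col(U) is P = U (U^T U)^(-1) U^T.
Compute U^T U =
  [5, 3]
  [3, 10],
and U^T v = (0, 20).
Solve U^T U · c = U^T v for the coefficients: c = (-60/41, 100/41). The projection is proj_W(v) = U c.
Check: (v - proj_W(v)) · u_1 = 0  (should be 0).
Check: (v - proj_W(v)) · u_2 = 0  (should be 0).
Result: proj_W(v) = (80/41, 100/41, 200/41, 160/41).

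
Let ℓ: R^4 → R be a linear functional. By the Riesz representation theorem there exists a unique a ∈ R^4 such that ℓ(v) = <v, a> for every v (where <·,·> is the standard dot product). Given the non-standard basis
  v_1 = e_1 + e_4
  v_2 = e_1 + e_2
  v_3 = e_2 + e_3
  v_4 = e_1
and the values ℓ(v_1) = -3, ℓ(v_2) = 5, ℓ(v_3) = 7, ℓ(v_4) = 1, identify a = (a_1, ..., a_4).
a = (1, 4, 3, -4)

Write a = (a_1, ..., a_4) in the standard basis. For each basis vector v_i, ℓ(v_i) = <v_i, a> is a linear equation in the a_j's. Collect the n equations into a matrix system V a = ℓ, where row i of V is v_i (expressed in the standard basis). Since V is invertible (lower-triangular with 1s on the diagonal, up to permutation), solve by back-substitution:
  V =
[[1, 0, 0, 1],
 [1, 1, 0, 0],
 [0, 1, 1, 0],
 [1, 0, 0, 0]]
  V a = (-3, 5, 7, 1)
Solving gives a = (1, 4, 3, -4).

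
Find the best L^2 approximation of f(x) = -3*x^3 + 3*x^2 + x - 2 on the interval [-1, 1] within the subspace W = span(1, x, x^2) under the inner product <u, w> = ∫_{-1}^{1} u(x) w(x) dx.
g(x) = 3*x^2 - 4*x/5 - 2

The best approximation g ∈ W is the orthogonal projection of f onto W. Writing g = a_0 + a_1 x + a_2 x^2, the coefficients solve the normal equations G · a = b where
  G_{ij} = <φ_i, φ_j> and b_i = <f, φ_i>, with φ_0 = 1, φ_1 = x, φ_2 = x^2.
G =
  [2, 0, 2/3]
  [0, 2/3, 0]
  [2/3, 0, 2/5],
b = (-2, -8/15, -2/15).
Solving gives a_0 = -2, a_1 = -4/5, a_2 = 3, so
  g(x) = 3*x^2 - 4*x/5 - 2.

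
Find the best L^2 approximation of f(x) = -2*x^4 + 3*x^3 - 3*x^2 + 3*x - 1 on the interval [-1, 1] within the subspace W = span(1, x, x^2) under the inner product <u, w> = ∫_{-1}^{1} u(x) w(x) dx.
g(x) = -33*x^2/7 + 24*x/5 - 29/35

The best approximation g ∈ W is the orthogonal projection of f onto W. Writing g = a_0 + a_1 x + a_2 x^2, the coefficients solve the normal equations G · a = b where
  G_{ij} = <φ_i, φ_j> and b_i = <f, φ_i>, with φ_0 = 1, φ_1 = x, φ_2 = x^2.
G =
  [2, 0, 2/3]
  [0, 2/3, 0]
  [2/3, 0, 2/5],
b = (-24/5, 16/5, -256/105).
Solving gives a_0 = -29/35, a_1 = 24/5, a_2 = -33/7, so
  g(x) = -33*x^2/7 + 24*x/5 - 29/35.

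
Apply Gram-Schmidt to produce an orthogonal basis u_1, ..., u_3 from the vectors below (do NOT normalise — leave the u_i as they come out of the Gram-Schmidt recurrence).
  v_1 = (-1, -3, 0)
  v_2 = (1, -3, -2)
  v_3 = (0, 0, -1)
Orthogonal basis:
  u_1 = (-1, -3, 0)
  u_2 = (9/5, -3/5, -2)
  u_3 = (-9/19, 3/19, -9/19)

Apply the Gram-Schmidt recurrence
  u_1 = v_1
  u_i = v_i − Σ_{j<i} ((v_i · u_j) / (u_j · u_j)) · u_j.

Step by step this gives:
  u_1 = (-1, -3, 0)
  u_2 = (9/5, -3/5, -2)
  u_3 = (-9/19, 3/19, -9/19)

Orthogonality check:
  u_2 · u_1 = 0 (should be 0)
  u_3 · u_1 = 0 (should be 0)
  u_3 · u_2 = 0 (should be 0)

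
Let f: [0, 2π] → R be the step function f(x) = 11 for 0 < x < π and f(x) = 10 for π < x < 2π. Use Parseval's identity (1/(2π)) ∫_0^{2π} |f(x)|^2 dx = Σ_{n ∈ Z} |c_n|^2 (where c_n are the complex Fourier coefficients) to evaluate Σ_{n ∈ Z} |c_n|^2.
Σ |c_n|^2 = 221/2

Parseval equates the L^2 energy of f (normalised by 1/(2π)) with the ℓ^2 sum of its Fourier coefficients: (1/(2π)) ∫_0^{2π} |f|^2 = Σ |c_n|^2.
Compute the left side: (1/(2π)) [∫_0^π 11^2 dx + ∫_π^{2π} 10^2 dx] = (1/(2π)) · (121π + 100π) = (121 + 100)/2 = 221/2.
So Σ_{n ∈ Z} |c_n|^2 = 221/2.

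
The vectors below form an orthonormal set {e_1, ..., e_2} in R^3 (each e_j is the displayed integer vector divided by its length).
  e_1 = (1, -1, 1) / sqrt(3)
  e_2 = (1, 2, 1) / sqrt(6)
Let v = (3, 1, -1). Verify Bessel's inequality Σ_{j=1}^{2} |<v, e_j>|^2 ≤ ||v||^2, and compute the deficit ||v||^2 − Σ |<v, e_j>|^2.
Σ |<v, e_j>|^2 = 3; ||v||^2 = 11; deficit = 8

Write each e_j = u_j / sqrt(<u_j, u_j>) where u_j is the displayed integer vector. Then <v, e_j> = <v, u_j> / sqrt(<u_j, u_j>), so |<v, e_j>|^2 = <v, u_j>^2 / <u_j, u_j>.
Coefficients: <v, e_1> = 1/sqrt(3), <v, e_2> = 4/sqrt(6).
Square and sum: Σ |<v, e_j>|^2 = 3.
Compute ||v||^2 = v·v = 11.
Deficit = 11 − 3 = 8 ≥ 0, confirming Bessel's inequality. (The deficit equals ||v − Σ <v,e_j> e_j||^2, the squared distance from v to span{e_j}.)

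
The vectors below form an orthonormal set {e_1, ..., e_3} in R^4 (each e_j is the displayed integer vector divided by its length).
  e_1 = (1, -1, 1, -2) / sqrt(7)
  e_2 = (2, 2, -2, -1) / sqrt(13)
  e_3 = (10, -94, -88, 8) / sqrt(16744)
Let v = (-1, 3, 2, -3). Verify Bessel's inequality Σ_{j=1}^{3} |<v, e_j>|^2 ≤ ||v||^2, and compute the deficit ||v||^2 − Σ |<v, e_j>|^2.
Σ |<v, e_j>|^2 = 401/23; ||v||^2 = 23; deficit = 128/23

Write each e_j = u_j / sqrt(<u_j, u_j>) where u_j is the displayed integer vector. Then <v, e_j> = <v, u_j> / sqrt(<u_j, u_j>), so |<v, e_j>|^2 = <v, u_j>^2 / <u_j, u_j>.
Coefficients: <v, e_1> = 4/sqrt(7), <v, e_2> = 3/sqrt(13), <v, e_3> = -492/sqrt(16744).
Square and sum: Σ |<v, e_j>|^2 = 401/23.
Compute ||v||^2 = v·v = 23.
Deficit = 23 − 401/23 = 128/23 ≥ 0, confirming Bessel's inequality. (The deficit equals ||v − Σ <v,e_j> e_j||^2, the squared distance from v to span{e_j}.)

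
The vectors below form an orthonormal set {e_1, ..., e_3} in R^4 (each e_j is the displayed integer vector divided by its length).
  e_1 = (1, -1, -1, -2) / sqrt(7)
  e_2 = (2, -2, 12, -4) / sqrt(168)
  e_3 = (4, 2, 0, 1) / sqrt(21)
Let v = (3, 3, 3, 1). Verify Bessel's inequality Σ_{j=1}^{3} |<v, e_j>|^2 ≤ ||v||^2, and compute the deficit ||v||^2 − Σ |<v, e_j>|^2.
Σ |<v, e_j>|^2 = 188/7; ||v||^2 = 28; deficit = 8/7

Write each e_j = u_j / sqrt(<u_j, u_j>) where u_j is the displayed integer vector. Then <v, e_j> = <v, u_j> / sqrt(<u_j, u_j>), so |<v, e_j>|^2 = <v, u_j>^2 / <u_j, u_j>.
Coefficients: <v, e_1> = -5/sqrt(7), <v, e_2> = 32/sqrt(168), <v, e_3> = 19/sqrt(21).
Square and sum: Σ |<v, e_j>|^2 = 188/7.
Compute ||v||^2 = v·v = 28.
Deficit = 28 − 188/7 = 8/7 ≥ 0, confirming Bessel's inequality. (The deficit equals ||v − Σ <v,e_j> e_j||^2, the squared distance from v to span{e_j}.)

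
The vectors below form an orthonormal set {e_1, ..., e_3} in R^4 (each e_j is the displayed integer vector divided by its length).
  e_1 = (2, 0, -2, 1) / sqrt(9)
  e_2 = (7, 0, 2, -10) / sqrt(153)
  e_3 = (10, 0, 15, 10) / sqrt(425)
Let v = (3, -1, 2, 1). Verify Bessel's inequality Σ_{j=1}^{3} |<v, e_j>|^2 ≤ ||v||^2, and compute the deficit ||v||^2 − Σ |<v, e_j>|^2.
Σ |<v, e_j>|^2 = 14; ||v||^2 = 15; deficit = 1

Write each e_j = u_j / sqrt(<u_j, u_j>) where u_j is the displayed integer vector. Then <v, e_j> = <v, u_j> / sqrt(<u_j, u_j>), so |<v, e_j>|^2 = <v, u_j>^2 / <u_j, u_j>.
Coefficients: <v, e_1> = 3/sqrt(9), <v, e_2> = 15/sqrt(153), <v, e_3> = 70/sqrt(425).
Square and sum: Σ |<v, e_j>|^2 = 14.
Compute ||v||^2 = v·v = 15.
Deficit = 15 − 14 = 1 ≥ 0, confirming Bessel's inequality. (The deficit equals ||v − Σ <v,e_j> e_j||^2, the squared distance from v to span{e_j}.)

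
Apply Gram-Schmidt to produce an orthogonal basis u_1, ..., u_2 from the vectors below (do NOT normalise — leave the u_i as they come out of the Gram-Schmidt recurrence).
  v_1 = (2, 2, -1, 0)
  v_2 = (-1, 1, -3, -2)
Orthogonal basis:
  u_1 = (2, 2, -1, 0)
  u_2 = (-5/3, 1/3, -8/3, -2)

Apply the Gram-Schmidt recurrence
  u_1 = v_1
  u_i = v_i − Σ_{j<i} ((v_i · u_j) / (u_j · u_j)) · u_j.

Step by step this gives:
  u_1 = (2, 2, -1, 0)
  u_2 = (-5/3, 1/3, -8/3, -2)

Orthogonality check:
  u_2 · u_1 = 0 (should be 0)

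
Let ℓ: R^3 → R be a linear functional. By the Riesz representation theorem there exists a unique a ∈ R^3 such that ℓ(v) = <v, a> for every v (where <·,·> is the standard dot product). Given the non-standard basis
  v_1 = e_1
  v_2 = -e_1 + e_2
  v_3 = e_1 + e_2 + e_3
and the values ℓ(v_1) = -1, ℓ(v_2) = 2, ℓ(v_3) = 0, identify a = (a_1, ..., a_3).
a = (-1, 1, 0)

Write a = (a_1, ..., a_3) in the standard basis. For each basis vector v_i, ℓ(v_i) = <v_i, a> is a linear equation in the a_j's. Collect the n equations into a matrix system V a = ℓ, where row i of V is v_i (expressed in the standard basis). Since V is invertible (lower-triangular with 1s on the diagonal, up to permutation), solve by back-substitution:
  V =
[[1, 0, 0],
 [-1, 1, 0],
 [1, 1, 1]]
  V a = (-1, 2, 0)
Solving gives a = (-1, 1, 0).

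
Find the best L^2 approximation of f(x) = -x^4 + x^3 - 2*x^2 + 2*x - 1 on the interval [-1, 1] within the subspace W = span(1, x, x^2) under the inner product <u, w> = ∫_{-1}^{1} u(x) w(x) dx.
g(x) = -20*x^2/7 + 13*x/5 - 32/35

The best approximation g ∈ W is the orthogonal projection of f onto W. Writing g = a_0 + a_1 x + a_2 x^2, the coefficients solve the normal equations G · a = b where
  G_{ij} = <φ_i, φ_j> and b_i = <f, φ_i>, with φ_0 = 1, φ_1 = x, φ_2 = x^2.
G =
  [2, 0, 2/3]
  [0, 2/3, 0]
  [2/3, 0, 2/5],
b = (-56/15, 26/15, -184/105).
Solving gives a_0 = -32/35, a_1 = 13/5, a_2 = -20/7, so
  g(x) = -20*x^2/7 + 13*x/5 - 32/35.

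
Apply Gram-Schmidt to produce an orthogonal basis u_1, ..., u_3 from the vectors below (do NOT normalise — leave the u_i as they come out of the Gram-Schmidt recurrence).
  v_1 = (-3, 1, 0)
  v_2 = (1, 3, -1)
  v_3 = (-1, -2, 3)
Orthogonal basis:
  u_1 = (-3, 1, 0)
  u_2 = (1, 3, -1)
  u_3 = (23/110, 69/110, 23/11)

Apply the Gram-Schmidt recurrence
  u_1 = v_1
  u_i = v_i − Σ_{j<i} ((v_i · u_j) / (u_j · u_j)) · u_j.

Step by step this gives:
  u_1 = (-3, 1, 0)
  u_2 = (1, 3, -1)
  u_3 = (23/110, 69/110, 23/11)

Orthogonality check:
  u_2 · u_1 = 0 (should be 0)
  u_3 · u_1 = 0 (should be 0)
  u_3 · u_2 = 0 (should be 0)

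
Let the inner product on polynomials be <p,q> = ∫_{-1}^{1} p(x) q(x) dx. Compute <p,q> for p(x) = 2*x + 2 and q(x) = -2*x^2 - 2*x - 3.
<p,q> = -52/3

Expand the product: p(x)·q(x) = -4*x^3 - 8*x^2 - 10*x - 6.
∫_{-1}^{1} of each monomial x^k gives [2/(k+1) if k even, 0 if k odd]. Integrating term-by-term (or equivalently evaluating the antiderivative F(x) = -x^4 - 8*x^3/3 - 5*x^2 - 6*x at the endpoints):
  F(1) − F(−1) = -44/3 − (8/3) = -52/3.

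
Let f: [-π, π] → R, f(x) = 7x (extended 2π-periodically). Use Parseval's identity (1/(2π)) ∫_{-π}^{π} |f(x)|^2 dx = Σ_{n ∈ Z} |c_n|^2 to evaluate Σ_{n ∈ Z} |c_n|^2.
Σ |c_n|^2 = 49π^2/3

Expand and integrate term by term over [-π, π]:
  ∫ (7x)^2 dx = 49·(2π^3/3); ∫ 2·7·(0)·x dx = 0 (odd integrand); ∫ 0^2 dx = 0·2π.
So (1/(2π)) ∫_{-π}^{π} (7x)^2 dx = 49π^2/3 + 0 = 49π^2/3.
Parseval ⇒ Σ |c_n|^2 = 49π^2/3.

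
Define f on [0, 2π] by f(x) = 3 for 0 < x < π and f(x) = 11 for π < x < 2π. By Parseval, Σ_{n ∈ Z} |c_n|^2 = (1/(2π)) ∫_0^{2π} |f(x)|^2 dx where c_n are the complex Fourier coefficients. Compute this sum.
Σ |c_n|^2 = 65

Parseval equates the L^2 energy of f (normalised by 1/(2π)) with the ℓ^2 sum of its Fourier coefficients: (1/(2π)) ∫_0^{2π} |f|^2 = Σ |c_n|^2.
Compute the left side: (1/(2π)) [∫_0^π 3^2 dx + ∫_π^{2π} 11^2 dx] = (1/(2π)) · (9π + 121π) = (9 + 121)/2 = 65.
So Σ_{n ∈ Z} |c_n|^2 = 65.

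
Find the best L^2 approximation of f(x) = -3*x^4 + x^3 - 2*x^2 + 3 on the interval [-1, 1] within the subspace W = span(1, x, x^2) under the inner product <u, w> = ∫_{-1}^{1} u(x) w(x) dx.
g(x) = -32*x^2/7 + 3*x/5 + 114/35

The best approximation g ∈ W is the orthogonal projection of f onto W. Writing g = a_0 + a_1 x + a_2 x^2, the coefficients solve the normal equations G · a = b where
  G_{ij} = <φ_i, φ_j> and b_i = <f, φ_i>, with φ_0 = 1, φ_1 = x, φ_2 = x^2.
G =
  [2, 0, 2/3]
  [0, 2/3, 0]
  [2/3, 0, 2/5],
b = (52/15, 2/5, 12/35).
Solving gives a_0 = 114/35, a_1 = 3/5, a_2 = -32/7, so
  g(x) = -32*x^2/7 + 3*x/5 + 114/35.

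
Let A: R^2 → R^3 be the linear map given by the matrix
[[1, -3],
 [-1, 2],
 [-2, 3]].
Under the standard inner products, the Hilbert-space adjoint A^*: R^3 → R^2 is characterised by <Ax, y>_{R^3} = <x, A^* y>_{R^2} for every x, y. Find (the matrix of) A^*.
A^* = A^T =
[[1, -1, -2],
 [-3, 2, 3]]

For real matrices with standard dot products, the defining identity <Ax, y> = <x, A^* y> gives (Ax)^T y = x^T (A^*) y, i.e. x^T A^T y = x^T (A^*) y. Since this holds for all x, y, we must have A^* = A^T. Therefore
A^* =
[[1, -1, -2],
 [-3, 2, 3]].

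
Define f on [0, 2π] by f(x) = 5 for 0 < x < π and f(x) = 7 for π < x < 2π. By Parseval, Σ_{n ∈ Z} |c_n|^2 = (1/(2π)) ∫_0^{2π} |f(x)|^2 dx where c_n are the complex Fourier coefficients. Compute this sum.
Σ |c_n|^2 = 37

Parseval equates the L^2 energy of f (normalised by 1/(2π)) with the ℓ^2 sum of its Fourier coefficients: (1/(2π)) ∫_0^{2π} |f|^2 = Σ |c_n|^2.
Compute the left side: (1/(2π)) [∫_0^π 5^2 dx + ∫_π^{2π} 7^2 dx] = (1/(2π)) · (25π + 49π) = (25 + 49)/2 = 37.
So Σ_{n ∈ Z} |c_n|^2 = 37.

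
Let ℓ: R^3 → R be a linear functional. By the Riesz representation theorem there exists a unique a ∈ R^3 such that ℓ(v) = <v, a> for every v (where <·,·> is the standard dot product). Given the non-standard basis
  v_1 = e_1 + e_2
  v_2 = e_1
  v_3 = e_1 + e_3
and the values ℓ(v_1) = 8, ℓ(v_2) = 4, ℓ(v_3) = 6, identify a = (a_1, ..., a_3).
a = (4, 4, 2)

Write a = (a_1, ..., a_3) in the standard basis. For each basis vector v_i, ℓ(v_i) = <v_i, a> is a linear equation in the a_j's. Collect the n equations into a matrix system V a = ℓ, where row i of V is v_i (expressed in the standard basis). Since V is invertible (lower-triangular with 1s on the diagonal, up to permutation), solve by back-substitution:
  V =
[[1, 1, 0],
 [1, 0, 0],
 [1, 0, 1]]
  V a = (8, 4, 6)
Solving gives a = (4, 4, 2).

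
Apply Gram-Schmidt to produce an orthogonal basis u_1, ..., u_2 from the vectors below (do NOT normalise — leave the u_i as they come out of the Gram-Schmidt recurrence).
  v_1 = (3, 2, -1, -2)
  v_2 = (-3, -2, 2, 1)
Orthogonal basis:
  u_1 = (3, 2, -1, -2)
  u_2 = (-1/6, -1/9, 19/18, -8/9)

Apply the Gram-Schmidt recurrence
  u_1 = v_1
  u_i = v_i − Σ_{j<i} ((v_i · u_j) / (u_j · u_j)) · u_j.

Step by step this gives:
  u_1 = (3, 2, -1, -2)
  u_2 = (-1/6, -1/9, 19/18, -8/9)

Orthogonality check:
  u_2 · u_1 = 0 (should be 0)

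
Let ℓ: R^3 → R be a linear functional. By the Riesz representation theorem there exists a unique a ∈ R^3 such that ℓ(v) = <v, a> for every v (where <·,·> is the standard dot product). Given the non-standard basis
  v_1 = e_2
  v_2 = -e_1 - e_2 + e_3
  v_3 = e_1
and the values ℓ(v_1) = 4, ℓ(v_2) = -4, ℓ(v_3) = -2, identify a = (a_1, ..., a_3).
a = (-2, 4, -2)

Write a = (a_1, ..., a_3) in the standard basis. For each basis vector v_i, ℓ(v_i) = <v_i, a> is a linear equation in the a_j's. Collect the n equations into a matrix system V a = ℓ, where row i of V is v_i (expressed in the standard basis). Since V is invertible (lower-triangular with 1s on the diagonal, up to permutation), solve by back-substitution:
  V =
[[0, 1, 0],
 [-1, -1, 1],
 [1, 0, 0]]
  V a = (4, -4, -2)
Solving gives a = (-2, 4, -2).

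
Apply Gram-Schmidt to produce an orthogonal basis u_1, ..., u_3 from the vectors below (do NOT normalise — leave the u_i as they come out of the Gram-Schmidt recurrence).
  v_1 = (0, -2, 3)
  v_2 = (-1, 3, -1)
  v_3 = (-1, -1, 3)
Orthogonal basis:
  u_1 = (0, -2, 3)
  u_2 = (-1, 21/13, 14/13)
  u_3 = (-14/31, -6/31, -4/31)

Apply the Gram-Schmidt recurrence
  u_1 = v_1
  u_i = v_i − Σ_{j<i} ((v_i · u_j) / (u_j · u_j)) · u_j.

Step by step this gives:
  u_1 = (0, -2, 3)
  u_2 = (-1, 21/13, 14/13)
  u_3 = (-14/31, -6/31, -4/31)

Orthogonality check:
  u_2 · u_1 = 0 (should be 0)
  u_3 · u_1 = 0 (should be 0)
  u_3 · u_2 = 0 (should be 0)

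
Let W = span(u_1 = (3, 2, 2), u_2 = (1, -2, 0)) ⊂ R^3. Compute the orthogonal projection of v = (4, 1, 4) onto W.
proj_W(v) = (14/3, 4/3, 8/3)

Set up U = [u_1 | ... | u_2] ∈ R^(3×2). The projector onto W = col(U) is P = U (U^T U)^(-1) U^T.
Compute U^T U =
  [17, -1]
  [-1, 5],
and U^T v = (22, 2).
Solve U^T U · c = U^T v for the coefficients: c = (4/3, 2/3). The projection is proj_W(v) = U c.
Check: (v - proj_W(v)) · u_1 = 0  (should be 0).
Check: (v - proj_W(v)) · u_2 = 0  (should be 0).
Result: proj_W(v) = (14/3, 4/3, 8/3).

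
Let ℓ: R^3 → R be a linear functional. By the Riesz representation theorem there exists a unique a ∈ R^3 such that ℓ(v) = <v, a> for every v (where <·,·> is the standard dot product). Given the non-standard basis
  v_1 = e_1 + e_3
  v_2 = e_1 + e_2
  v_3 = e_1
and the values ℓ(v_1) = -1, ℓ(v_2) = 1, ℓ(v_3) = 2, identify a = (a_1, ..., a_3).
a = (2, -1, -3)

Write a = (a_1, ..., a_3) in the standard basis. For each basis vector v_i, ℓ(v_i) = <v_i, a> is a linear equation in the a_j's. Collect the n equations into a matrix system V a = ℓ, where row i of V is v_i (expressed in the standard basis). Since V is invertible (lower-triangular with 1s on the diagonal, up to permutation), solve by back-substitution:
  V =
[[1, 0, 1],
 [1, 1, 0],
 [1, 0, 0]]
  V a = (-1, 1, 2)
Solving gives a = (2, -1, -3).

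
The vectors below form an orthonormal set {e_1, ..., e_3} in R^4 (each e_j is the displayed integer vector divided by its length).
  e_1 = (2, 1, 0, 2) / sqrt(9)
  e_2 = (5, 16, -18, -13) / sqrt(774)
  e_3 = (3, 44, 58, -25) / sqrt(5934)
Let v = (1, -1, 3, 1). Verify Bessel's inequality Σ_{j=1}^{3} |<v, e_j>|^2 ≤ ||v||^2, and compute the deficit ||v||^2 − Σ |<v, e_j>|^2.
Σ |<v, e_j>|^2 = 249/23; ||v||^2 = 12; deficit = 27/23

Write each e_j = u_j / sqrt(<u_j, u_j>) where u_j is the displayed integer vector. Then <v, e_j> = <v, u_j> / sqrt(<u_j, u_j>), so |<v, e_j>|^2 = <v, u_j>^2 / <u_j, u_j>.
Coefficients: <v, e_1> = 3/sqrt(9), <v, e_2> = -78/sqrt(774), <v, e_3> = 108/sqrt(5934).
Square and sum: Σ |<v, e_j>|^2 = 249/23.
Compute ||v||^2 = v·v = 12.
Deficit = 12 − 249/23 = 27/23 ≥ 0, confirming Bessel's inequality. (The deficit equals ||v − Σ <v,e_j> e_j||^2, the squared distance from v to span{e_j}.)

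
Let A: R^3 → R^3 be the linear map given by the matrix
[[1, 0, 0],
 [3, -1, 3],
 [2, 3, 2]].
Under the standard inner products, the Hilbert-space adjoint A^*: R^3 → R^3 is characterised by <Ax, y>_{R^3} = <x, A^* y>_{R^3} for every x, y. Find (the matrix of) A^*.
A^* = A^T =
[[1, 3, 2],
 [0, -1, 3],
 [0, 3, 2]]

For real matrices with standard dot products, the defining identity <Ax, y> = <x, A^* y> gives (Ax)^T y = x^T (A^*) y, i.e. x^T A^T y = x^T (A^*) y. Since this holds for all x, y, we must have A^* = A^T. Therefore
A^* =
[[1, 3, 2],
 [0, -1, 3],
 [0, 3, 2]].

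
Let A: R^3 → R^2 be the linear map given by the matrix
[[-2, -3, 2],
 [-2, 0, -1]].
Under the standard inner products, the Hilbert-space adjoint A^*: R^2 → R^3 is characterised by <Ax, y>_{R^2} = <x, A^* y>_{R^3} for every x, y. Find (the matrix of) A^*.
A^* = A^T =
[[-2, -2],
 [-3, 0],
 [2, -1]]

For real matrices with standard dot products, the defining identity <Ax, y> = <x, A^* y> gives (Ax)^T y = x^T (A^*) y, i.e. x^T A^T y = x^T (A^*) y. Since this holds for all x, y, we must have A^* = A^T. Therefore
A^* =
[[-2, -2],
 [-3, 0],
 [2, -1]].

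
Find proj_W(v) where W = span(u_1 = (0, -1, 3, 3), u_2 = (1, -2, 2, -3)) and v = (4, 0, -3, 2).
proj_W(v) = (-5/11, 12/11, -16/11, 9/11)

Set up U = [u_1 | ... | u_2] ∈ R^(4×2). The projector onto W = col(U) is P = U (U^T U)^(-1) U^T.
Compute U^T U =
  [19, -1]
  [-1, 18],
and U^T v = (-3, -8).
Solve U^T U · c = U^T v for the coefficients: c = (-2/11, -5/11). The projection is proj_W(v) = U c.
Check: (v - proj_W(v)) · u_1 = 0  (should be 0).
Check: (v - proj_W(v)) · u_2 = 0  (should be 0).
Result: proj_W(v) = (-5/11, 12/11, -16/11, 9/11).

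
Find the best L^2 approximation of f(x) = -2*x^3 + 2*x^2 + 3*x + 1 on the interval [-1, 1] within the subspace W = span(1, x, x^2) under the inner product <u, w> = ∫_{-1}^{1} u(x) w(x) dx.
g(x) = 2*x^2 + 9*x/5 + 1

The best approximation g ∈ W is the orthogonal projection of f onto W. Writing g = a_0 + a_1 x + a_2 x^2, the coefficients solve the normal equations G · a = b where
  G_{ij} = <φ_i, φ_j> and b_i = <f, φ_i>, with φ_0 = 1, φ_1 = x, φ_2 = x^2.
G =
  [2, 0, 2/3]
  [0, 2/3, 0]
  [2/3, 0, 2/5],
b = (10/3, 6/5, 22/15).
Solving gives a_0 = 1, a_1 = 9/5, a_2 = 2, so
  g(x) = 2*x^2 + 9*x/5 + 1.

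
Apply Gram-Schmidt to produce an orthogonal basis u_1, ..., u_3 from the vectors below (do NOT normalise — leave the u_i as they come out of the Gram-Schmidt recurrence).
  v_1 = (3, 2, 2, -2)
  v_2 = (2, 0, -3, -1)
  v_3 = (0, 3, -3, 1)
Orthogonal basis:
  u_1 = (3, 2, 2, -2)
  u_2 = (12/7, -4/21, -67/21, -17/21)
  u_3 = (-106/145, 479/145, -133/145, 187/145)

Apply the Gram-Schmidt recurrence
  u_1 = v_1
  u_i = v_i − Σ_{j<i} ((v_i · u_j) / (u_j · u_j)) · u_j.

Step by step this gives:
  u_1 = (3, 2, 2, -2)
  u_2 = (12/7, -4/21, -67/21, -17/21)
  u_3 = (-106/145, 479/145, -133/145, 187/145)

Orthogonality check:
  u_2 · u_1 = 0 (should be 0)
  u_3 · u_1 = 0 (should be 0)
  u_3 · u_2 = 0 (should be 0)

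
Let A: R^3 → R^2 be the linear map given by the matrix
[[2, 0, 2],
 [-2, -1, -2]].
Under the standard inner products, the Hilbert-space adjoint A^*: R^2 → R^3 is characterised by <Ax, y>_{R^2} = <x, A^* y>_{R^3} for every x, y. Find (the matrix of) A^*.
A^* = A^T =
[[2, -2],
 [0, -1],
 [2, -2]]

For real matrices with standard dot products, the defining identity <Ax, y> = <x, A^* y> gives (Ax)^T y = x^T (A^*) y, i.e. x^T A^T y = x^T (A^*) y. Since this holds for all x, y, we must have A^* = A^T. Therefore
A^* =
[[2, -2],
 [0, -1],
 [2, -2]].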